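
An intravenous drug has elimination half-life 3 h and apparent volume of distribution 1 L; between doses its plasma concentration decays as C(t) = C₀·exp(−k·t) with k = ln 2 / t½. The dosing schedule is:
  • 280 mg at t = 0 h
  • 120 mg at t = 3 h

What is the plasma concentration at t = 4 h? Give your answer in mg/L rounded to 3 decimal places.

206.362 mg/L

k = ln 2 / 3 = 0.23105 per h
Dose 1 (280 mg at t=0 h): 280·exp(−0.23105·4) = 111.118 mg/L
Dose 2 (120 mg at t=3 h): 120·exp(−0.23105·1) = 95.244 mg/L
C(4) = 111.118 + 95.244 = 206.362 mg/L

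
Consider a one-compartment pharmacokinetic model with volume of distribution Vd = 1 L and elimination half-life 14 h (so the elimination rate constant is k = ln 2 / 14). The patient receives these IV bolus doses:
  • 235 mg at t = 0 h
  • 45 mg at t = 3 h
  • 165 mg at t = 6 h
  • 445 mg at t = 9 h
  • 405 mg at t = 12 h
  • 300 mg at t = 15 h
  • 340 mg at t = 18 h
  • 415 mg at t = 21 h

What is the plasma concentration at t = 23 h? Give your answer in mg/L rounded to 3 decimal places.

k = ln 2 / 14 = 0.04951 per h
Dose 1 (235 mg at t=0 h): 235·exp(−0.04951·23) = 75.252 mg/L
Dose 2 (45 mg at t=3 h): 45·exp(−0.04951·20) = 16.717 mg/L
Dose 3 (165 mg at t=6 h): 165·exp(−0.04951·17) = 71.113 mg/L
Dose 4 (445 mg at t=9 h): 445·exp(−0.04951·14) = 222.500 mg/L
Dose 5 (405 mg at t=12 h): 405·exp(−0.04951·11) = 234.926 mg/L
Dose 6 (300 mg at t=15 h): 300·exp(−0.04951·8) = 201.885 mg/L
Dose 7 (340 mg at t=18 h): 340·exp(−0.04951·5) = 265.441 mg/L
Dose 8 (415 mg at t=21 h): 415·exp(−0.04951·2) = 375.875 mg/L
C(23) = 75.252 + 16.717 + 71.113 + 222.500 + 234.926 + 201.885 + 265.441 + 375.875 = 1463.710 mg/L

1463.710 mg/L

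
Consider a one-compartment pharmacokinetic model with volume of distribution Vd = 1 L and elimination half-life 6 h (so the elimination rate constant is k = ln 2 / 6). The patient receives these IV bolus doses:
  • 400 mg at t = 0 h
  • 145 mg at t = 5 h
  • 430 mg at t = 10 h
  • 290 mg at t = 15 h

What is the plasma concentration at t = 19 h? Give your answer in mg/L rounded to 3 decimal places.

k = ln 2 / 6 = 0.11552 per h
Dose 1 (400 mg at t=0 h): 400·exp(−0.11552·19) = 44.545 mg/L
Dose 2 (145 mg at t=5 h): 145·exp(−0.11552·14) = 28.772 mg/L
Dose 3 (430 mg at t=10 h): 430·exp(−0.11552·9) = 152.028 mg/L
Dose 4 (290 mg at t=15 h): 290·exp(−0.11552·4) = 182.689 mg/L
C(19) = 44.545 + 28.772 + 152.028 + 182.689 = 408.033 mg/L

408.033 mg/L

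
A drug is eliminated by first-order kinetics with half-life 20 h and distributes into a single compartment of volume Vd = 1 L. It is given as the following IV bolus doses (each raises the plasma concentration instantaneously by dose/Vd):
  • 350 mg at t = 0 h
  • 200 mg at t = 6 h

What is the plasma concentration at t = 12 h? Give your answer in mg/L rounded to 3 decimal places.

393.364 mg/L

k = ln 2 / 20 = 0.03466 per h
Dose 1 (350 mg at t=0 h): 350·exp(−0.03466·12) = 230.914 mg/L
Dose 2 (200 mg at t=6 h): 200·exp(−0.03466·6) = 162.450 mg/L
C(12) = 230.914 + 162.450 = 393.364 mg/L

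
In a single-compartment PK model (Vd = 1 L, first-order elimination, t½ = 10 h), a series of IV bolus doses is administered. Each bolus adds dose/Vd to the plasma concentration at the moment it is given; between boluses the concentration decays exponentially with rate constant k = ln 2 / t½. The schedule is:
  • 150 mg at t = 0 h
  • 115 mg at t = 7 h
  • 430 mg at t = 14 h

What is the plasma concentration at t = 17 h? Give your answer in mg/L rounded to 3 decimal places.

k = ln 2 / 10 = 0.06931 per h
Dose 1 (150 mg at t=0 h): 150·exp(−0.06931·17) = 46.168 mg/L
Dose 2 (115 mg at t=7 h): 115·exp(−0.06931·10) = 57.500 mg/L
Dose 3 (430 mg at t=14 h): 430·exp(−0.06931·3) = 349.269 mg/L
C(17) = 46.168 + 57.500 + 349.269 = 452.936 mg/L

452.936 mg/L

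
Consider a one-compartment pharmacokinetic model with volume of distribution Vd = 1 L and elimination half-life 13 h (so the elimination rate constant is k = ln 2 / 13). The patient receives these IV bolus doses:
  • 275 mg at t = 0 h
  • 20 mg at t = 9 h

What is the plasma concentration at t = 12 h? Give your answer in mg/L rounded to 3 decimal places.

k = ln 2 / 13 = 0.05332 per h
Dose 1 (275 mg at t=0 h): 275·exp(−0.05332·12) = 145.030 mg/L
Dose 2 (20 mg at t=9 h): 20·exp(−0.05332·3) = 17.044 mg/L
C(12) = 145.030 + 17.044 = 162.074 mg/L

162.074 mg/L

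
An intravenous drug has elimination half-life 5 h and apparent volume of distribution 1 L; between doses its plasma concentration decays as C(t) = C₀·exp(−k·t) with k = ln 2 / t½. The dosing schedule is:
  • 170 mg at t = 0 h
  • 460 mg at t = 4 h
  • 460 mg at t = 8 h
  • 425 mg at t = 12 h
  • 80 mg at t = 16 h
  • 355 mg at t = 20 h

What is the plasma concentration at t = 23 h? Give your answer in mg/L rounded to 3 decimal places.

k = ln 2 / 5 = 0.13863 per h
Dose 1 (170 mg at t=0 h): 170·exp(−0.13863·23) = 7.010 mg/L
Dose 2 (460 mg at t=4 h): 460·exp(−0.13863·19) = 33.025 mg/L
Dose 3 (460 mg at t=8 h): 460·exp(−0.13863·15) = 57.500 mg/L
Dose 4 (425 mg at t=12 h): 425·exp(−0.13863·11) = 92.496 mg/L
Dose 5 (80 mg at t=16 h): 80·exp(−0.13863·7) = 30.314 mg/L
Dose 6 (355 mg at t=20 h): 355·exp(−0.13863·3) = 234.213 mg/L
C(23) = 7.010 + 33.025 + 57.500 + 92.496 + 30.314 + 234.213 = 454.558 mg/L

454.558 mg/L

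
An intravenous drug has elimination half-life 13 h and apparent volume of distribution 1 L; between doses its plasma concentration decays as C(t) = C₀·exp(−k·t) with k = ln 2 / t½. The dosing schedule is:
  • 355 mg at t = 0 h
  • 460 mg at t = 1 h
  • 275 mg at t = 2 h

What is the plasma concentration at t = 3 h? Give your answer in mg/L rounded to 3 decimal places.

k = ln 2 / 13 = 0.05332 per h
Dose 1 (355 mg at t=0 h): 355·exp(−0.05332·3) = 302.524 mg/L
Dose 2 (460 mg at t=1 h): 460·exp(−0.05332·2) = 413.471 mg/L
Dose 3 (275 mg at t=2 h): 275·exp(−0.05332·1) = 260.721 mg/L
C(3) = 302.524 + 413.471 + 260.721 = 976.717 mg/L

976.717 mg/L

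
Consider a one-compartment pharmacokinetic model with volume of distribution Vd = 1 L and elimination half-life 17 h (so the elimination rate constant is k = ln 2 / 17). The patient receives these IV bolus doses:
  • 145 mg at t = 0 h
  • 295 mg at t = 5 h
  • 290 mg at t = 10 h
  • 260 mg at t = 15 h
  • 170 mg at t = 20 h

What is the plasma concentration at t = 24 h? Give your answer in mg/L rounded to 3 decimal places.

k = ln 2 / 17 = 0.04077 per h
Dose 1 (145 mg at t=0 h): 145·exp(−0.04077·24) = 54.498 mg/L
Dose 2 (295 mg at t=5 h): 295·exp(−0.04077·19) = 135.949 mg/L
Dose 3 (290 mg at t=10 h): 290·exp(−0.04077·14) = 163.867 mg/L
Dose 4 (260 mg at t=15 h): 260·exp(−0.04077·9) = 180.138 mg/L
Dose 5 (170 mg at t=20 h): 170·exp(−0.04077·4) = 144.417 mg/L
C(24) = 54.498 + 135.949 + 163.867 + 180.138 + 144.417 = 678.869 mg/L

678.869 mg/L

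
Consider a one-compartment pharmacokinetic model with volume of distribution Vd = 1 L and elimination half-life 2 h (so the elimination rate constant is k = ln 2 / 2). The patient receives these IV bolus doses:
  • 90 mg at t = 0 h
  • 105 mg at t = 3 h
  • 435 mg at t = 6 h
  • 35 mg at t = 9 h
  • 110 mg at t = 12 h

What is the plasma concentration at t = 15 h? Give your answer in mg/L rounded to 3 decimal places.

64.628 mg/L

k = ln 2 / 2 = 0.34657 per h
Dose 1 (90 mg at t=0 h): 90·exp(−0.34657·15) = 0.497 mg/L
Dose 2 (105 mg at t=3 h): 105·exp(−0.34657·12) = 1.641 mg/L
Dose 3 (435 mg at t=6 h): 435·exp(−0.34657·9) = 19.224 mg/L
Dose 4 (35 mg at t=9 h): 35·exp(−0.34657·6) = 4.375 mg/L
Dose 5 (110 mg at t=12 h): 110·exp(−0.34657·3) = 38.891 mg/L
C(15) = 0.497 + 1.641 + 19.224 + 4.375 + 38.891 = 64.628 mg/L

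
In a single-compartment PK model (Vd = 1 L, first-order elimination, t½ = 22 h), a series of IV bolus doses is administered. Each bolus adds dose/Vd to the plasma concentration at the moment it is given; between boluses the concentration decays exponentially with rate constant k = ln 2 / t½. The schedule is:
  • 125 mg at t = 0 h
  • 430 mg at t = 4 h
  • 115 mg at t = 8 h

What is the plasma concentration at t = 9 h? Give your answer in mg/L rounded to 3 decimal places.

k = ln 2 / 22 = 0.03151 per h
Dose 1 (125 mg at t=0 h): 125·exp(−0.03151·9) = 94.137 mg/L
Dose 2 (430 mg at t=4 h): 430·exp(−0.03151·5) = 367.327 mg/L
Dose 3 (115 mg at t=8 h): 115·exp(−0.03151·1) = 111.433 mg/L
C(9) = 94.137 + 367.327 + 111.433 = 572.897 mg/L

572.897 mg/L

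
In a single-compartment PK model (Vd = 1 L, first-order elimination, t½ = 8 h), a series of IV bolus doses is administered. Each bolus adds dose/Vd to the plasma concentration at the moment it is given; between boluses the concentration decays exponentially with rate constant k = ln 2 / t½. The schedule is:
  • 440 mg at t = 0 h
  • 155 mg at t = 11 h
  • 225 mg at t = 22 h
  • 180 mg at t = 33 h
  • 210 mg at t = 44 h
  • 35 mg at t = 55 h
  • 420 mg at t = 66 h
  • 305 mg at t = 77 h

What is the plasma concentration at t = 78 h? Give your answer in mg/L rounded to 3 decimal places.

450.369 mg/L

k = ln 2 / 8 = 0.08664 per h
Dose 1 (440 mg at t=0 h): 440·exp(−0.08664·78) = 0.511 mg/L
Dose 2 (155 mg at t=11 h): 155·exp(−0.08664·67) = 0.467 mg/L
Dose 3 (225 mg at t=22 h): 225·exp(−0.08664·56) = 1.758 mg/L
Dose 4 (180 mg at t=33 h): 180·exp(−0.08664·45) = 3.647 mg/L
Dose 5 (210 mg at t=44 h): 210·exp(−0.08664·34) = 11.037 mg/L
Dose 6 (35 mg at t=55 h): 35·exp(−0.08664·23) = 4.771 mg/L
Dose 7 (420 mg at t=66 h): 420·exp(−0.08664·12) = 148.492 mg/L
Dose 8 (305 mg at t=77 h): 305·exp(−0.08664·1) = 279.686 mg/L
C(78) = 0.511 + 0.467 + 1.758 + 3.647 + 11.037 + 4.771 + 148.492 + 279.686 = 450.369 mg/L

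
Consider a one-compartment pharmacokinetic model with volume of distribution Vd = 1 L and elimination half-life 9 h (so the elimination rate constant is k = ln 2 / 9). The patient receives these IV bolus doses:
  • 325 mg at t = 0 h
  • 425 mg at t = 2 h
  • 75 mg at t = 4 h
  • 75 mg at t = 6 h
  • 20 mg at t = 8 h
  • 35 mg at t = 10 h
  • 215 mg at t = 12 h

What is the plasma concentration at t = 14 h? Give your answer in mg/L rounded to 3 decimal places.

k = ln 2 / 9 = 0.07702 per h
Dose 1 (325 mg at t=0 h): 325·exp(−0.07702·14) = 110.564 mg/L
Dose 2 (425 mg at t=2 h): 425·exp(−0.07702·12) = 168.661 mg/L
Dose 3 (75 mg at t=4 h): 75·exp(−0.07702·10) = 34.720 mg/L
Dose 4 (75 mg at t=6 h): 75·exp(−0.07702·8) = 40.502 mg/L
Dose 5 (20 mg at t=8 h): 20·exp(−0.07702·6) = 12.599 mg/L
Dose 6 (35 mg at t=10 h): 35·exp(−0.07702·4) = 25.720 mg/L
Dose 7 (215 mg at t=12 h): 215·exp(−0.07702·2) = 184.307 mg/L
C(14) = 110.564 + 168.661 + 34.720 + 40.502 + 12.599 + 25.720 + 184.307 = 577.075 mg/L

577.075 mg/L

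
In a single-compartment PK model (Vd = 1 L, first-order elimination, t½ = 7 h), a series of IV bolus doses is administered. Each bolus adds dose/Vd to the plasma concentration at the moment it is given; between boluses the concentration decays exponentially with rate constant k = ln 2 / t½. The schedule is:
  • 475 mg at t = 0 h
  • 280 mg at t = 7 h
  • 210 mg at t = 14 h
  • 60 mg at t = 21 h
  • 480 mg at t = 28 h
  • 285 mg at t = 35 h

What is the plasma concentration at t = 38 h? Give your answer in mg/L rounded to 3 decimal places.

444.753 mg/L

k = ln 2 / 7 = 0.09902 per h
Dose 1 (475 mg at t=0 h): 475·exp(−0.09902·38) = 11.029 mg/L
Dose 2 (280 mg at t=7 h): 280·exp(−0.09902·31) = 13.002 mg/L
Dose 3 (210 mg at t=14 h): 210·exp(−0.09902·24) = 19.504 mg/L
Dose 4 (60 mg at t=21 h): 60·exp(−0.09902·17) = 11.145 mg/L
Dose 5 (480 mg at t=28 h): 480·exp(−0.09902·10) = 178.319 mg/L
Dose 6 (285 mg at t=35 h): 285·exp(−0.09902·3) = 211.754 mg/L
C(38) = 11.029 + 13.002 + 19.504 + 11.145 + 178.319 + 211.754 = 444.753 mg/L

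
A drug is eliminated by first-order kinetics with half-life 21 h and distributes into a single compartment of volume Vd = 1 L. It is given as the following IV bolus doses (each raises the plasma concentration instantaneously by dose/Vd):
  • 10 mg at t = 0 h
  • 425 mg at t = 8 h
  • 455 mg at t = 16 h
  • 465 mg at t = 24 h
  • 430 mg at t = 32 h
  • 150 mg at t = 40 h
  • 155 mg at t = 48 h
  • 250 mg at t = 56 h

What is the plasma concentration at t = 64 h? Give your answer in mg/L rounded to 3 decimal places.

k = ln 2 / 21 = 0.03301 per h
Dose 1 (10 mg at t=0 h): 10·exp(−0.03301·64) = 1.209 mg/L
Dose 2 (425 mg at t=8 h): 425·exp(−0.03301·56) = 66.933 mg/L
Dose 3 (455 mg at t=16 h): 455·exp(−0.03301·48) = 93.313 mg/L
Dose 4 (465 mg at t=24 h): 465·exp(−0.03301·40) = 124.183 mg/L
Dose 5 (430 mg at t=32 h): 430·exp(−0.03301·32) = 149.540 mg/L
Dose 6 (150 mg at t=40 h): 150·exp(−0.03301·24) = 67.929 mg/L
Dose 7 (155 mg at t=48 h): 155·exp(−0.03301·16) = 91.406 mg/L
Dose 8 (250 mg at t=56 h): 250·exp(−0.03301·8) = 191.983 mg/L
C(64) = 1.209 + 66.933 + 93.313 + 124.183 + 149.540 + 67.929 + 91.406 + 191.983 = 786.497 mg/L

786.497 mg/L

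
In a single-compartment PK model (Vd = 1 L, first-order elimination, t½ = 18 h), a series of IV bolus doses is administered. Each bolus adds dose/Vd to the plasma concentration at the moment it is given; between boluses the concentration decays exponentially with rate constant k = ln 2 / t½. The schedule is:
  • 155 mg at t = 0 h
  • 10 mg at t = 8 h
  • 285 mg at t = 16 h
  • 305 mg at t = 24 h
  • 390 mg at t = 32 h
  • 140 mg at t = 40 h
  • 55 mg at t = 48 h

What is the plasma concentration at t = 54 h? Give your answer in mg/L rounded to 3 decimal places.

475.587 mg/L

k = ln 2 / 18 = 0.03851 per h
Dose 1 (155 mg at t=0 h): 155·exp(−0.03851·54) = 19.375 mg/L
Dose 2 (10 mg at t=8 h): 10·exp(−0.03851·46) = 1.701 mg/L
Dose 3 (285 mg at t=16 h): 285·exp(−0.03851·38) = 65.969 mg/L
Dose 4 (305 mg at t=24 h): 305·exp(−0.03851·30) = 96.069 mg/L
Dose 5 (390 mg at t=32 h): 390·exp(−0.03851·22) = 167.163 mg/L
Dose 6 (140 mg at t=40 h): 140·exp(−0.03851·14) = 81.657 mg/L
Dose 7 (55 mg at t=48 h): 55·exp(−0.03851·6) = 43.654 mg/L
C(54) = 19.375 + 1.701 + 65.969 + 96.069 + 167.163 + 81.657 + 43.654 = 475.587 mg/L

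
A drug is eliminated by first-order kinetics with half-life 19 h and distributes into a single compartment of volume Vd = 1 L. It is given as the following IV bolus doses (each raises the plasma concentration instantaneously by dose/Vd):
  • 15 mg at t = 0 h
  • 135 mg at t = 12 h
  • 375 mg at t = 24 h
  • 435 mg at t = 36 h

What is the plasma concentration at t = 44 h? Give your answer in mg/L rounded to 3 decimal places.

550.697 mg/L

k = ln 2 / 19 = 0.03648 per h
Dose 1 (15 mg at t=0 h): 15·exp(−0.03648·44) = 3.013 mg/L
Dose 2 (135 mg at t=12 h): 135·exp(−0.03648·32) = 42.008 mg/L
Dose 3 (375 mg at t=24 h): 375·exp(−0.03648·20) = 180.783 mg/L
Dose 4 (435 mg at t=36 h): 435·exp(−0.03648·8) = 324.893 mg/L
C(44) = 3.013 + 42.008 + 180.783 + 324.893 = 550.697 mg/L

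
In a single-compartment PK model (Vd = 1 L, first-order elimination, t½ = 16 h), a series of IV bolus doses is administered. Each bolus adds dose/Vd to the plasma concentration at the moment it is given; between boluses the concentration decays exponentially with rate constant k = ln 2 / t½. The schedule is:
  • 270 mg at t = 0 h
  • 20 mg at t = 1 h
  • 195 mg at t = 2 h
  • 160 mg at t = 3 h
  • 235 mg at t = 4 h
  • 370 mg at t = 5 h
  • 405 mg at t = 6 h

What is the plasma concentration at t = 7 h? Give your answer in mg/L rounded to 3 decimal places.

1439.840 mg/L

k = ln 2 / 16 = 0.04332 per h
Dose 1 (270 mg at t=0 h): 270·exp(−0.04332·7) = 199.372 mg/L
Dose 2 (20 mg at t=1 h): 20·exp(−0.04332·6) = 15.422 mg/L
Dose 3 (195 mg at t=2 h): 195·exp(−0.04332·5) = 157.023 mg/L
Dose 4 (160 mg at t=3 h): 160·exp(−0.04332·4) = 134.543 mg/L
Dose 5 (235 mg at t=4 h): 235·exp(−0.04332·3) = 206.360 mg/L
Dose 6 (370 mg at t=5 h): 370·exp(−0.04332·2) = 339.291 mg/L
Dose 7 (405 mg at t=6 h): 405·exp(−0.04332·1) = 387.829 mg/L
C(7) = 199.372 + 15.422 + 157.023 + 134.543 + 206.360 + 339.291 + 387.829 = 1439.840 mg/L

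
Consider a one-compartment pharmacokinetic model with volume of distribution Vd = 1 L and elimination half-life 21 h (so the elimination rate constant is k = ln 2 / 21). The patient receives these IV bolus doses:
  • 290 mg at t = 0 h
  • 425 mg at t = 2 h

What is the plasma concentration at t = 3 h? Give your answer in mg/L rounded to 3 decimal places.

673.861 mg/L

k = ln 2 / 21 = 0.03301 per h
Dose 1 (290 mg at t=0 h): 290·exp(−0.03301·3) = 262.660 mg/L
Dose 2 (425 mg at t=2 h): 425·exp(−0.03301·1) = 411.201 mg/L
C(3) = 262.660 + 411.201 = 673.861 mg/L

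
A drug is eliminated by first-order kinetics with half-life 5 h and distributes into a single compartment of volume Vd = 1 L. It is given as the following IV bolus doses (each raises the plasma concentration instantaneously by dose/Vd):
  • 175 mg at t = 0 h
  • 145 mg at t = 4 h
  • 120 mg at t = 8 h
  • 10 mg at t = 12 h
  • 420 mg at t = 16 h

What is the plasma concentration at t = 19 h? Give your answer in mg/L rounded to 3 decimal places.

k = ln 2 / 5 = 0.13863 per h
Dose 1 (175 mg at t=0 h): 175·exp(−0.13863·19) = 12.564 mg/L
Dose 2 (145 mg at t=4 h): 145·exp(−0.13863·15) = 18.125 mg/L
Dose 3 (120 mg at t=8 h): 120·exp(−0.13863·11) = 26.117 mg/L
Dose 4 (10 mg at t=12 h): 10·exp(−0.13863·7) = 3.789 mg/L
Dose 5 (420 mg at t=16 h): 420·exp(−0.13863·3) = 277.097 mg/L
C(19) = 12.564 + 18.125 + 26.117 + 3.789 + 277.097 = 337.691 mg/L

337.691 mg/L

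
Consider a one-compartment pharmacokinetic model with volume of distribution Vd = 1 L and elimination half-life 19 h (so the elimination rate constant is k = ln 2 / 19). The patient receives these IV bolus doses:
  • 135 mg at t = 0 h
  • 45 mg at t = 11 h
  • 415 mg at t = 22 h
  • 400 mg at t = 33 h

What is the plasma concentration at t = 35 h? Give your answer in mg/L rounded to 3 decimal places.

k = ln 2 / 19 = 0.03648 per h
Dose 1 (135 mg at t=0 h): 135·exp(−0.03648·35) = 37.653 mg/L
Dose 2 (45 mg at t=11 h): 45·exp(−0.03648·24) = 18.748 mg/L
Dose 3 (415 mg at t=22 h): 415·exp(−0.03648·13) = 258.274 mg/L
Dose 4 (400 mg at t=33 h): 400·exp(−0.03648·2) = 371.854 mg/L
C(35) = 37.653 + 18.748 + 258.274 + 371.854 = 686.530 mg/L

686.530 mg/L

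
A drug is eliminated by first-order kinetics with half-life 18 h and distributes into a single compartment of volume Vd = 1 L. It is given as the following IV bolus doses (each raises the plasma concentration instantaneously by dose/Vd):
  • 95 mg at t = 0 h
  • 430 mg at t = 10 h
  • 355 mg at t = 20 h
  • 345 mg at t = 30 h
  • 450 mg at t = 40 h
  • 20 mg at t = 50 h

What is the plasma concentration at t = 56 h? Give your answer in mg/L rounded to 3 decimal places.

558.539 mg/L

k = ln 2 / 18 = 0.03851 per h
Dose 1 (95 mg at t=0 h): 95·exp(−0.03851·56) = 10.995 mg/L
Dose 2 (430 mg at t=10 h): 430·exp(−0.03851·46) = 73.142 mg/L
Dose 3 (355 mg at t=20 h): 355·exp(−0.03851·36) = 88.750 mg/L
Dose 4 (345 mg at t=30 h): 345·exp(−0.03851·26) = 126.765 mg/L
Dose 5 (450 mg at t=40 h): 450·exp(−0.03851·16) = 243.013 mg/L
Dose 6 (20 mg at t=50 h): 20·exp(−0.03851·6) = 15.874 mg/L
C(56) = 10.995 + 73.142 + 88.750 + 126.765 + 243.013 + 15.874 = 558.539 mg/L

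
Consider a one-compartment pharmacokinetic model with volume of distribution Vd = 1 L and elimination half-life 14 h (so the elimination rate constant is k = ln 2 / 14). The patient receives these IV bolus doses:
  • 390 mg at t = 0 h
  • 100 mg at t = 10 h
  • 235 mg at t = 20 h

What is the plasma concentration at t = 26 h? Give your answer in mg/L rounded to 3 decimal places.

327.539 mg/L

k = ln 2 / 14 = 0.04951 per h
Dose 1 (390 mg at t=0 h): 390·exp(−0.04951·26) = 107.649 mg/L
Dose 2 (100 mg at t=10 h): 100·exp(−0.04951·16) = 45.286 mg/L
Dose 3 (235 mg at t=20 h): 235·exp(−0.04951·6) = 174.604 mg/L
C(26) = 107.649 + 45.286 + 174.604 = 327.539 mg/L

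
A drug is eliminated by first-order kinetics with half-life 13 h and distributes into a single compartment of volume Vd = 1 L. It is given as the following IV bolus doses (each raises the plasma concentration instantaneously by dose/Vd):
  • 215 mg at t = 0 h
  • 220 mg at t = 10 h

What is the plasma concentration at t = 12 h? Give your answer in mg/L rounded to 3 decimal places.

311.135 mg/L

k = ln 2 / 13 = 0.05332 per h
Dose 1 (215 mg at t=0 h): 215·exp(−0.05332·12) = 113.387 mg/L
Dose 2 (220 mg at t=10 h): 220·exp(−0.05332·2) = 197.747 mg/L
C(12) = 113.387 + 197.747 = 311.135 mg/L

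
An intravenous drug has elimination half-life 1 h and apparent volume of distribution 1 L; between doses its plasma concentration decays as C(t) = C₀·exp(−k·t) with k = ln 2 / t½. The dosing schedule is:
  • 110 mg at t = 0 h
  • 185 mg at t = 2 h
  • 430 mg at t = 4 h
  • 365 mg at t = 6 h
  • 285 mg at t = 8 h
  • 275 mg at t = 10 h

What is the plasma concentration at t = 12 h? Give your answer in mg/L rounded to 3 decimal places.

94.153 mg/L

k = ln 2 / 1 = 0.69315 per h
Dose 1 (110 mg at t=0 h): 110·exp(−0.69315·12) = 0.027 mg/L
Dose 2 (185 mg at t=2 h): 185·exp(−0.69315·10) = 0.181 mg/L
Dose 3 (430 mg at t=4 h): 430·exp(−0.69315·8) = 1.680 mg/L
Dose 4 (365 mg at t=6 h): 365·exp(−0.69315·6) = 5.703 mg/L
Dose 5 (285 mg at t=8 h): 285·exp(−0.69315·4) = 17.812 mg/L
Dose 6 (275 mg at t=10 h): 275·exp(−0.69315·2) = 68.750 mg/L
C(12) = 0.027 + 0.181 + 1.680 + 5.703 + 17.812 + 68.750 = 94.153 mg/L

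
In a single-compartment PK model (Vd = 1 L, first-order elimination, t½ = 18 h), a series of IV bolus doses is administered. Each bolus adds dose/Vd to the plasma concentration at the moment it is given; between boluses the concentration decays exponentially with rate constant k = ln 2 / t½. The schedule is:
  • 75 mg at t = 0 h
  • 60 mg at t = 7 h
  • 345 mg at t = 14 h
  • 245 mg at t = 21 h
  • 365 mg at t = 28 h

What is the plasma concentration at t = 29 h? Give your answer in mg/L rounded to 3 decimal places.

k = ln 2 / 18 = 0.03851 per h
Dose 1 (75 mg at t=0 h): 75·exp(−0.03851·29) = 24.551 mg/L
Dose 2 (60 mg at t=7 h): 60·exp(−0.03851·22) = 25.717 mg/L
Dose 3 (345 mg at t=14 h): 345·exp(−0.03851·15) = 193.625 mg/L
Dose 4 (245 mg at t=21 h): 245·exp(−0.03851·8) = 180.042 mg/L
Dose 5 (365 mg at t=28 h): 365·exp(−0.03851·1) = 351.212 mg/L
C(29) = 24.551 + 25.717 + 193.625 + 180.042 + 351.212 = 775.147 mg/L

775.147 mg/L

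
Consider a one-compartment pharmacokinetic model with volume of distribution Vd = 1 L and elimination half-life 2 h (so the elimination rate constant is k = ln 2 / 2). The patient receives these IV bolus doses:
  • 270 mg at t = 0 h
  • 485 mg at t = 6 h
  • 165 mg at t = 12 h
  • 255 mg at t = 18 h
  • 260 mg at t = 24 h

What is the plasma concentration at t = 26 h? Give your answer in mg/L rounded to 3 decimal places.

k = ln 2 / 2 = 0.34657 per h
Dose 1 (270 mg at t=0 h): 270·exp(−0.34657·26) = 0.033 mg/L
Dose 2 (485 mg at t=6 h): 485·exp(−0.34657·20) = 0.474 mg/L
Dose 3 (165 mg at t=12 h): 165·exp(−0.34657·14) = 1.289 mg/L
Dose 4 (255 mg at t=18 h): 255·exp(−0.34657·8) = 15.938 mg/L
Dose 5 (260 mg at t=24 h): 260·exp(−0.34657·2) = 130.000 mg/L
C(26) = 0.033 + 0.474 + 1.289 + 15.938 + 130.000 = 147.733 mg/L

147.733 mg/L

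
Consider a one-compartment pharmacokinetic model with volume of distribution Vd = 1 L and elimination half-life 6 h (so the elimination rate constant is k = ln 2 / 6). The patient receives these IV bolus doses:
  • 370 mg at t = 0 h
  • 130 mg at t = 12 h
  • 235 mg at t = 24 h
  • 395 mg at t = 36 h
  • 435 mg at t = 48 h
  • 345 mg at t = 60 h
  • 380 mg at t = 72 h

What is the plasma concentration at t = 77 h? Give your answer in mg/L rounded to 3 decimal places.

k = ln 2 / 6 = 0.11552 per h
Dose 1 (370 mg at t=0 h): 370·exp(−0.11552·77) = 0.051 mg/L
Dose 2 (130 mg at t=12 h): 130·exp(−0.11552·65) = 0.071 mg/L
Dose 3 (235 mg at t=24 h): 235·exp(−0.11552·53) = 0.515 mg/L
Dose 4 (395 mg at t=36 h): 395·exp(−0.11552·41) = 3.464 mg/L
Dose 5 (435 mg at t=48 h): 435·exp(−0.11552·29) = 15.258 mg/L
Dose 6 (345 mg at t=60 h): 345·exp(−0.11552·17) = 48.406 mg/L
Dose 7 (380 mg at t=72 h): 380·exp(−0.11552·5) = 213.268 mg/L
C(77) = 0.051 + 0.071 + 0.515 + 3.464 + 15.258 + 48.406 + 213.268 = 281.033 mg/L

281.033 mg/L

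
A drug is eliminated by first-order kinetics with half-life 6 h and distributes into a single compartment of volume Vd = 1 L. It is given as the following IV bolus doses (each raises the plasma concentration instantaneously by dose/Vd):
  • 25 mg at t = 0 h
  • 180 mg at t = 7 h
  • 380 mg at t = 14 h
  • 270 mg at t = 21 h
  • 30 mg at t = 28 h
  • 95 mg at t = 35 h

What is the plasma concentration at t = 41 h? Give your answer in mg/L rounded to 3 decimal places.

k = ln 2 / 6 = 0.11552 per h
Dose 1 (25 mg at t=0 h): 25·exp(−0.11552·41) = 0.219 mg/L
Dose 2 (180 mg at t=7 h): 180·exp(−0.11552·34) = 3.544 mg/L
Dose 3 (380 mg at t=14 h): 380·exp(−0.11552·27) = 16.794 mg/L
Dose 4 (270 mg at t=21 h): 270·exp(−0.11552·20) = 26.787 mg/L
Dose 5 (30 mg at t=28 h): 30·exp(−0.11552·13) = 6.682 mg/L
Dose 6 (95 mg at t=35 h): 95·exp(−0.11552·6) = 47.500 mg/L
C(41) = 0.219 + 3.544 + 16.794 + 26.787 + 6.682 + 47.500 = 101.526 mg/L

101.526 mg/L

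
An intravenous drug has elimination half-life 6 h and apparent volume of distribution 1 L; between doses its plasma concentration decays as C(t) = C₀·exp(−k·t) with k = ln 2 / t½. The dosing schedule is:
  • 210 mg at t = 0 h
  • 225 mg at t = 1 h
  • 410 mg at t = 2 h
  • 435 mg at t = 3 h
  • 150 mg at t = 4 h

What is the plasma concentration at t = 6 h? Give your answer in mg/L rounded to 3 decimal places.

916.207 mg/L

k = ln 2 / 6 = 0.11552 per h
Dose 1 (210 mg at t=0 h): 210·exp(−0.11552·6) = 105.000 mg/L
Dose 2 (225 mg at t=1 h): 225·exp(−0.11552·5) = 126.277 mg/L
Dose 3 (410 mg at t=2 h): 410·exp(−0.11552·4) = 258.284 mg/L
Dose 4 (435 mg at t=3 h): 435·exp(−0.11552·3) = 307.591 mg/L
Dose 5 (150 mg at t=4 h): 150·exp(−0.11552·2) = 119.055 mg/L
C(6) = 105.000 + 126.277 + 258.284 + 307.591 + 119.055 = 916.207 mg/L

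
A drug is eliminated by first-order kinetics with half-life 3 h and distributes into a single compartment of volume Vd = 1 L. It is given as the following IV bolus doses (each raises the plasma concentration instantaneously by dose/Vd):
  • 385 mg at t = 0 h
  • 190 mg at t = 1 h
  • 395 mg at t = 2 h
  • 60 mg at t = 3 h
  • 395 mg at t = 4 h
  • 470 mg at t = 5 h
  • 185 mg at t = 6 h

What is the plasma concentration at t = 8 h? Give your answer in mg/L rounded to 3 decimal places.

k = ln 2 / 3 = 0.23105 per h
Dose 1 (385 mg at t=0 h): 385·exp(−0.23105·8) = 60.634 mg/L
Dose 2 (190 mg at t=1 h): 190·exp(−0.23105·7) = 37.701 mg/L
Dose 3 (395 mg at t=2 h): 395·exp(−0.23105·6) = 98.750 mg/L
Dose 4 (60 mg at t=3 h): 60·exp(−0.23105·5) = 18.899 mg/L
Dose 5 (395 mg at t=4 h): 395·exp(−0.23105·4) = 156.756 mg/L
Dose 6 (470 mg at t=5 h): 470·exp(−0.23105·3) = 235.000 mg/L
Dose 7 (185 mg at t=6 h): 185·exp(−0.23105·2) = 116.543 mg/L
C(8) = 60.634 + 37.701 + 98.750 + 18.899 + 156.756 + 235.000 + 116.543 = 724.282 mg/L

724.282 mg/L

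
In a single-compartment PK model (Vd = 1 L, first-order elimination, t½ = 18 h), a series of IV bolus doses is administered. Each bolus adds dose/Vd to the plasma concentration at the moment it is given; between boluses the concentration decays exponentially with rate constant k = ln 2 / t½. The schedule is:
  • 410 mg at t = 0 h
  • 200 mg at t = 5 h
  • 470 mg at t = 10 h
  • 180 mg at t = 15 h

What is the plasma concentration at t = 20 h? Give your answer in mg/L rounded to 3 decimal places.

770.311 mg/L

k = ln 2 / 18 = 0.03851 per h
Dose 1 (410 mg at t=0 h): 410·exp(−0.03851·20) = 189.804 mg/L
Dose 2 (200 mg at t=5 h): 200·exp(−0.03851·15) = 112.246 mg/L
Dose 3 (470 mg at t=10 h): 470·exp(−0.03851·10) = 319.786 mg/L
Dose 4 (180 mg at t=15 h): 180·exp(−0.03851·5) = 148.475 mg/L
C(20) = 189.804 + 112.246 + 319.786 + 148.475 = 770.311 mg/L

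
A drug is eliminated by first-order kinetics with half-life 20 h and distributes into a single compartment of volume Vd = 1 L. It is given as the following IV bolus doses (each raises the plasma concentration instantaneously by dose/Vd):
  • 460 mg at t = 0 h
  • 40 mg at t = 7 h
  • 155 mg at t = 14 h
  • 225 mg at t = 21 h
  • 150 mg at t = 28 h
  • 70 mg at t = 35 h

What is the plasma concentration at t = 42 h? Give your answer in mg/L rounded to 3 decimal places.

433.849 mg/L

k = ln 2 / 20 = 0.03466 per h
Dose 1 (460 mg at t=0 h): 460·exp(−0.03466·42) = 107.299 mg/L
Dose 2 (40 mg at t=7 h): 40·exp(−0.03466·35) = 11.892 mg/L
Dose 3 (155 mg at t=14 h): 155·exp(−0.03466·28) = 58.734 mg/L
Dose 4 (225 mg at t=21 h): 225·exp(−0.03466·21) = 108.668 mg/L
Dose 5 (150 mg at t=28 h): 150·exp(−0.03466·14) = 92.336 mg/L
Dose 6 (70 mg at t=35 h): 70·exp(−0.03466·7) = 54.921 mg/L
C(42) = 107.299 + 11.892 + 58.734 + 108.668 + 92.336 + 54.921 = 433.849 mg/L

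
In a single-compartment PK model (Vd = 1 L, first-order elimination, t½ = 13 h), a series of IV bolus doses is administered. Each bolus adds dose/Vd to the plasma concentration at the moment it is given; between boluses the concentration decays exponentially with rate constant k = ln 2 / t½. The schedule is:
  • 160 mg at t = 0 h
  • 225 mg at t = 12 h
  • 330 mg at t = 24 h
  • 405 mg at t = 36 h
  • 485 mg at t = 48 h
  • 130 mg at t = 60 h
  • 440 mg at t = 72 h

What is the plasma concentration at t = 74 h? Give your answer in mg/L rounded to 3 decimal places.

k = ln 2 / 13 = 0.05332 per h
Dose 1 (160 mg at t=0 h): 160·exp(−0.05332·74) = 3.094 mg/L
Dose 2 (225 mg at t=12 h): 225·exp(−0.05332·62) = 8.251 mg/L
Dose 3 (330 mg at t=24 h): 330·exp(−0.05332·50) = 22.946 mg/L
Dose 4 (405 mg at t=36 h): 405·exp(−0.05332·38) = 53.398 mg/L
Dose 5 (485 mg at t=48 h): 485·exp(−0.05332·26) = 121.250 mg/L
Dose 6 (130 mg at t=60 h): 130·exp(−0.05332·14) = 61.625 mg/L
Dose 7 (440 mg at t=72 h): 440·exp(−0.05332·2) = 395.494 mg/L
C(74) = 3.094 + 8.251 + 22.946 + 53.398 + 121.250 + 61.625 + 395.494 = 666.058 mg/L

666.058 mg/L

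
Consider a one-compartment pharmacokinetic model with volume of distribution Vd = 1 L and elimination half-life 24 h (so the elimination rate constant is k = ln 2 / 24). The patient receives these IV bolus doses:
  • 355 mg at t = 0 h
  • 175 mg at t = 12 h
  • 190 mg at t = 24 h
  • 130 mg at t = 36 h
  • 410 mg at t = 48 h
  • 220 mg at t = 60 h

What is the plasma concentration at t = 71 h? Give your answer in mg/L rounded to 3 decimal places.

544.847 mg/L

k = ln 2 / 24 = 0.02888 per h
Dose 1 (355 mg at t=0 h): 355·exp(−0.02888·71) = 45.675 mg/L
Dose 2 (175 mg at t=12 h): 175·exp(−0.02888·59) = 31.842 mg/L
Dose 3 (190 mg at t=24 h): 190·exp(−0.02888·47) = 48.892 mg/L
Dose 4 (130 mg at t=36 h): 130·exp(−0.02888·35) = 47.309 mg/L
Dose 5 (410 mg at t=48 h): 410·exp(−0.02888·23) = 211.007 mg/L
Dose 6 (220 mg at t=60 h): 220·exp(−0.02888·11) = 160.122 mg/L
C(71) = 45.675 + 31.842 + 48.892 + 47.309 + 211.007 + 160.122 = 544.847 mg/L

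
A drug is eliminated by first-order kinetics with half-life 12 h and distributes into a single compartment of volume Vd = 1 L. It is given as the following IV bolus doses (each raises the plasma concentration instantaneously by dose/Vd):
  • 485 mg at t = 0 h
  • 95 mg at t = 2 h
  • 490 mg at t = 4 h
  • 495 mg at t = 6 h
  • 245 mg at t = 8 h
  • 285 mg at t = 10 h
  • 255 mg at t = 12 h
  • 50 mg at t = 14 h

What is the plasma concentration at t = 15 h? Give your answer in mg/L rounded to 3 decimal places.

1441.298 mg/L

k = ln 2 / 12 = 0.05776 per h
Dose 1 (485 mg at t=0 h): 485·exp(−0.05776·15) = 203.917 mg/L
Dose 2 (95 mg at t=2 h): 95·exp(−0.05776·13) = 44.834 mg/L
Dose 3 (490 mg at t=4 h): 490·exp(−0.05776·11) = 259.568 mg/L
Dose 4 (495 mg at t=6 h): 495·exp(−0.05776·9) = 294.329 mg/L
Dose 5 (245 mg at t=8 h): 245·exp(−0.05776·7) = 163.518 mg/L
Dose 6 (285 mg at t=10 h): 285·exp(−0.05776·5) = 213.509 mg/L
Dose 7 (255 mg at t=12 h): 255·exp(−0.05776·3) = 214.429 mg/L
Dose 8 (50 mg at t=14 h): 50·exp(−0.05776·1) = 47.194 mg/L
C(15) = 203.917 + 44.834 + 259.568 + 294.329 + 163.518 + 213.509 + 214.429 + 47.194 = 1441.298 mg/L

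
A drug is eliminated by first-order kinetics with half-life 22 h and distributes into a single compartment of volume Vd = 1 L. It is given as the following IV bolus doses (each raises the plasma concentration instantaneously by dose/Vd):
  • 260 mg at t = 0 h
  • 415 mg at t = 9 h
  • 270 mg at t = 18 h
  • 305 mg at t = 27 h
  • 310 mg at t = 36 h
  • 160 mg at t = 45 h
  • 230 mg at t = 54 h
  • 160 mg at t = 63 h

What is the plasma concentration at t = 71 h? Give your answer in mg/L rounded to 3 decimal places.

k = ln 2 / 22 = 0.03151 per h
Dose 1 (260 mg at t=0 h): 260·exp(−0.03151·71) = 27.763 mg/L
Dose 2 (415 mg at t=9 h): 415·exp(−0.03151·62) = 58.842 mg/L
Dose 3 (270 mg at t=18 h): 270·exp(−0.03151·53) = 50.834 mg/L
Dose 4 (305 mg at t=27 h): 305·exp(−0.03151·44) = 76.250 mg/L
Dose 5 (310 mg at t=36 h): 310·exp(−0.03151·35) = 102.908 mg/L
Dose 6 (160 mg at t=45 h): 160·exp(−0.03151·26) = 70.527 mg/L
Dose 7 (230 mg at t=54 h): 230·exp(−0.03151·17) = 134.621 mg/L
Dose 8 (160 mg at t=63 h): 160·exp(−0.03151·8) = 124.353 mg/L
C(71) = 27.763 + 58.842 + 50.834 + 76.250 + 102.908 + 70.527 + 134.621 + 124.353 = 646.099 mg/L

646.099 mg/L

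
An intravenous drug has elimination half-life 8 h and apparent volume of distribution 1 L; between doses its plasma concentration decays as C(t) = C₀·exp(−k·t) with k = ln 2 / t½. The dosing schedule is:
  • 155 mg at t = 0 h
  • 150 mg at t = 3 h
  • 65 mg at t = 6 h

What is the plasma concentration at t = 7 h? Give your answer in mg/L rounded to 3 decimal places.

k = ln 2 / 8 = 0.08664 per h
Dose 1 (155 mg at t=0 h): 155·exp(−0.08664·7) = 84.514 mg/L
Dose 2 (150 mg at t=3 h): 150·exp(−0.08664·4) = 106.066 mg/L
Dose 3 (65 mg at t=6 h): 65·exp(−0.08664·1) = 59.605 mg/L
C(7) = 84.514 + 106.066 + 59.605 = 250.186 mg/L

250.186 mg/L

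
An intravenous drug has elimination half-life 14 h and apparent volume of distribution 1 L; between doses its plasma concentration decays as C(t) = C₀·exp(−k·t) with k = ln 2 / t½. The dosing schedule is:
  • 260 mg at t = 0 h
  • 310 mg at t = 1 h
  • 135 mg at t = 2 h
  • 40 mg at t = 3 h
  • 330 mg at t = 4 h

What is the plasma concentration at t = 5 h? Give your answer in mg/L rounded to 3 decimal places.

923.943 mg/L

k = ln 2 / 14 = 0.04951 per h
Dose 1 (260 mg at t=0 h): 260·exp(−0.04951·5) = 202.984 mg/L
Dose 2 (310 mg at t=1 h): 310·exp(−0.04951·4) = 254.304 mg/L
Dose 3 (135 mg at t=2 h): 135·exp(−0.04951·3) = 116.366 mg/L
Dose 4 (40 mg at t=3 h): 40·exp(−0.04951·2) = 36.229 mg/L
Dose 5 (330 mg at t=4 h): 330·exp(−0.04951·1) = 314.059 mg/L
C(5) = 202.984 + 254.304 + 116.366 + 36.229 + 314.059 = 923.943 mg/L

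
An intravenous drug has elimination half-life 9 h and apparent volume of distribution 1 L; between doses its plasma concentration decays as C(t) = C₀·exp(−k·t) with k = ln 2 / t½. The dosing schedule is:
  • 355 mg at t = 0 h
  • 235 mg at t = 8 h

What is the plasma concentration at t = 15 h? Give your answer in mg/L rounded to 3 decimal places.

k = ln 2 / 9 = 0.07702 per h
Dose 1 (355 mg at t=0 h): 355·exp(−0.07702·15) = 111.818 mg/L
Dose 2 (235 mg at t=8 h): 235·exp(−0.07702·7) = 137.067 mg/L
C(15) = 111.818 + 137.067 = 248.885 mg/L

248.885 mg/L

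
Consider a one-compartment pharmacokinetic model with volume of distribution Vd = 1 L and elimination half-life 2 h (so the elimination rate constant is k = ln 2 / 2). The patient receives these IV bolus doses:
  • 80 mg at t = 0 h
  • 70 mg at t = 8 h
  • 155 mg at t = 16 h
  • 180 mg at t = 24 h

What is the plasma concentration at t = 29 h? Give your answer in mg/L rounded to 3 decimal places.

k = ln 2 / 2 = 0.34657 per h
Dose 1 (80 mg at t=0 h): 80·exp(−0.34657·29) = 0.003 mg/L
Dose 2 (70 mg at t=8 h): 70·exp(−0.34657·21) = 0.048 mg/L
Dose 3 (155 mg at t=16 h): 155·exp(−0.34657·13) = 1.713 mg/L
Dose 4 (180 mg at t=24 h): 180·exp(−0.34657·5) = 31.820 mg/L
C(29) = 0.003 + 0.048 + 1.713 + 31.820 = 33.584 mg/L

33.584 mg/L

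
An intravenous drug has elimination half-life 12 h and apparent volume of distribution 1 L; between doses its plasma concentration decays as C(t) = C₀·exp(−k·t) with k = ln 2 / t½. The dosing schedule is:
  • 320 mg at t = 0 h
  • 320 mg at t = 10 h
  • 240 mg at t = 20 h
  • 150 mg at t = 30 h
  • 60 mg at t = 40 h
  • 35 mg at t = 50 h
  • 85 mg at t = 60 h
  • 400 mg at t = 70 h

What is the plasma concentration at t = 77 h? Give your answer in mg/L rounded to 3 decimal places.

k = ln 2 / 12 = 0.05776 per h
Dose 1 (320 mg at t=0 h): 320·exp(−0.05776·77) = 3.746 mg/L
Dose 2 (320 mg at t=10 h): 320·exp(−0.05776·67) = 6.674 mg/L
Dose 3 (240 mg at t=20 h): 240·exp(−0.05776·57) = 8.919 mg/L
Dose 4 (150 mg at t=30 h): 150·exp(−0.05776·47) = 9.932 mg/L
Dose 5 (60 mg at t=40 h): 60·exp(−0.05776·37) = 7.079 mg/L
Dose 6 (35 mg at t=50 h): 35·exp(−0.05776·27) = 7.358 mg/L
Dose 7 (85 mg at t=60 h): 85·exp(−0.05776·17) = 31.839 mg/L
Dose 8 (400 mg at t=70 h): 400·exp(−0.05776·7) = 266.968 mg/L
C(77) = 3.746 + 6.674 + 8.919 + 9.932 + 7.079 + 7.358 + 31.839 + 266.968 = 342.515 mg/L

342.515 mg/L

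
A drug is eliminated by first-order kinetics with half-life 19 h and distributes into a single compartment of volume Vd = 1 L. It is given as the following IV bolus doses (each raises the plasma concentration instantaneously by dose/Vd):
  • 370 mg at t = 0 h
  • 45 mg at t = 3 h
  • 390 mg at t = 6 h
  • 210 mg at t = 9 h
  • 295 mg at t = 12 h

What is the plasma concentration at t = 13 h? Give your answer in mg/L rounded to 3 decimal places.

1029.537 mg/L

k = ln 2 / 19 = 0.03648 per h
Dose 1 (370 mg at t=0 h): 370·exp(−0.03648·13) = 230.268 mg/L
Dose 2 (45 mg at t=3 h): 45·exp(−0.03648·10) = 31.245 mg/L
Dose 3 (390 mg at t=6 h): 390·exp(−0.03648·7) = 302.106 mg/L
Dose 4 (210 mg at t=9 h): 210·exp(−0.03648·4) = 181.487 mg/L
Dose 5 (295 mg at t=12 h): 295·exp(−0.03648·1) = 284.432 mg/L
C(13) = 230.268 + 31.245 + 302.106 + 181.487 + 284.432 = 1029.537 mg/L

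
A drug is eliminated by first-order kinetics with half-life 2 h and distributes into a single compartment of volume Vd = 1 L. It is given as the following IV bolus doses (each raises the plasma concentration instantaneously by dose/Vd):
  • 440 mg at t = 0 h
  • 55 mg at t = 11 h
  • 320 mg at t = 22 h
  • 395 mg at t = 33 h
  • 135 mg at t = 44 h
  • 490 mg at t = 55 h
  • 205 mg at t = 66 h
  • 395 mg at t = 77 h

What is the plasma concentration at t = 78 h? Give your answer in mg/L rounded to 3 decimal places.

k = ln 2 / 2 = 0.34657 per h
Dose 1 (440 mg at t=0 h): 440·exp(−0.34657·78) = 0.000 mg/L
Dose 2 (55 mg at t=11 h): 55·exp(−0.34657·67) = 0.000 mg/L
Dose 3 (320 mg at t=22 h): 320·exp(−0.34657·56) = 0.000 mg/L
Dose 4 (395 mg at t=33 h): 395·exp(−0.34657·45) = 0.000 mg/L
Dose 5 (135 mg at t=44 h): 135·exp(−0.34657·34) = 0.001 mg/L
Dose 6 (490 mg at t=55 h): 490·exp(−0.34657·23) = 0.169 mg/L
Dose 7 (205 mg at t=66 h): 205·exp(−0.34657·12) = 3.203 mg/L
Dose 8 (395 mg at t=77 h): 395·exp(−0.34657·1) = 279.307 mg/L
C(78) = 0.000 + 0.000 + 0.000 + 0.000 + 0.001 + 0.169 + 3.203 + 279.307 = 282.681 mg/L

282.681 mg/L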